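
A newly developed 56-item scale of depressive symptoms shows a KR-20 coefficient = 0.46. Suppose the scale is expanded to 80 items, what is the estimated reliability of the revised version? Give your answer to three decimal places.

The new length is 80/56 = 1.4286 times the old.
r_new = 1.4286·0.46 / [1 + (1.4286 − 1)·0.46]
     = 0.6572 / 1.1972 = 0.5489

0.549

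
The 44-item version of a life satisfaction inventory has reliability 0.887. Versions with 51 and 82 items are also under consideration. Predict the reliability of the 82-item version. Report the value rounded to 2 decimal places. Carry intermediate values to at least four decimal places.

0.94

Only the ratio of lengths matters: n = 82/44 = 1.8636
r_{82} = n·r / (1 + (n − 1)·r) = 1.6530 / 1.7660 ≈ 0.9360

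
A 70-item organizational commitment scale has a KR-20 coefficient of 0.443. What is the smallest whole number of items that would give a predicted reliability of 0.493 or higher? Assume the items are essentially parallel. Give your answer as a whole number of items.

86

n = 0.493(1 − 0.443) / [0.443(1 − 0.493)]
n = 0.274601 / 0.224601 ≈ 1.2226
So the test needs 1.2226 × 70 ≈ 85.58 items; rounding up, 86.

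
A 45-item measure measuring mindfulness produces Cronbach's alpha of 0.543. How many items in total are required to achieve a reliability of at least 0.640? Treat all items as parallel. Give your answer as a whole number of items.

Spearman-Brown solved for the length factor n:
n = r_target (1 − r_old) / [ r_old (1 − r_target) ]
n = [0.640 × 0.457] / [0.543 × 0.360]
n = 0.292480 / 0.195480 ≈ 1.4962
So the test needs 1.4962 × 45 ≈ 67.33 items; rounding up, 68.

68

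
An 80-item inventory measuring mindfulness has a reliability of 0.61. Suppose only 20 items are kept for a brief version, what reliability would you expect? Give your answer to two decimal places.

Length ratio n = 20/80 = 0.25
r_new = 0.25·0.61 / [1 + (0.25 − 1)·0.61]
r_new = 0.1525 / 0.5425 ≈ 0.2811

0.28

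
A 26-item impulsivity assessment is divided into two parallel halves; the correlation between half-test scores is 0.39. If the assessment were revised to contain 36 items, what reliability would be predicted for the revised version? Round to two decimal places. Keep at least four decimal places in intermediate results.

Full-test reliability from the split-half r: r_full = 2(0.39)/(1 + 0.39) = 0.5612
Then adjust to 36 items: n = 36/26 = 1.3846
r_new = n·r_full / (1 + (n − 1)·r_full) = 0.7770 / 1.2158 ≈ 0.6391

0.64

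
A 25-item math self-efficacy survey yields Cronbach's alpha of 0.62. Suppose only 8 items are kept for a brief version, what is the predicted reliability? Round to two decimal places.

The new length is 8/25 = 0.32 times the old.
Apply the Spearman-Brown prophecy formula, r' = nr / [1 + (n − 1)r]:
r_new = (0.32 × 0.62) / (1 + (0.32 − 1) × 0.62)
     = 0.1984 / 0.5784 = 0.3430

0.34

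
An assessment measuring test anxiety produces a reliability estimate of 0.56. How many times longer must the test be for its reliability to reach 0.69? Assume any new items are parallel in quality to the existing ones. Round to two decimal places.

n = 0.69(1 − 0.56) / [0.56(1 − 0.69)]
n = 0.3036 / 0.1736 ≈ 1.7488

1.75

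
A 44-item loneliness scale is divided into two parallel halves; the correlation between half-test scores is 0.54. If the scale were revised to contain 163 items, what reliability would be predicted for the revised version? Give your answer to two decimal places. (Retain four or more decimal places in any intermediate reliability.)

First correct the split-half correlation to full-test reliability: r_full = 2 × 0.54 / (1 + 0.54) ≈ 0.7013
Then adjust to 163 items: n = 163/44 = 3.7045
r_new = n·r_full / (1 + (n − 1)·r_full) = 2.5980 / 2.8967 ≈ 0.8969

0.90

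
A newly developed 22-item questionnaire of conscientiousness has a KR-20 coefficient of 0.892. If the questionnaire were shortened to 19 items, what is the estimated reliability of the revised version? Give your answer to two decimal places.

0.88

The new length is 19/22 = 0.8636 times the old.
Spearman-Brown: r_new = n·r / (1 + (n − 1)·r)
r_new = (0.8636 × 0.892) / (1 + (0.8636 − 1) × 0.892)
     = 0.7703 / 0.8783 = 0.8770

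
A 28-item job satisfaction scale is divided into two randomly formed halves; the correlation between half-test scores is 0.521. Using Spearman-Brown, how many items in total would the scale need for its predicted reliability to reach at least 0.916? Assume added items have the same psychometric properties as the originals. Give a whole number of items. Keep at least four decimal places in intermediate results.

141

r_full = 2(0.521)/(1 + 0.521) = 0.6851
n = r_tgt(1 − r_full) / [r_full(1 − r_tgt)] = 0.916 × 0.3149 / (0.6851 × 0.084) ≈ 5.0123
Items = 5.0123 × 28 ≈ 140.34 → 141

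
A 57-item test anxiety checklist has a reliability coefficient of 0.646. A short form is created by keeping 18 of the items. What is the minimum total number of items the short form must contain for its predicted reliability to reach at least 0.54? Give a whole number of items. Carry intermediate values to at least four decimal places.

Short-form reliability: n = 18/57 = 0.3158; r_18 = n·r/(1+(n−1)r) ≈ 0.3656
Length factor from the short form to reach 0.54: n' = 0.54(1 − 0.3656) / [0.3656(1 − 0.54)] ≈ 2.0370
Items = 2.0370 × 18 ≈ 36.67 → 37

37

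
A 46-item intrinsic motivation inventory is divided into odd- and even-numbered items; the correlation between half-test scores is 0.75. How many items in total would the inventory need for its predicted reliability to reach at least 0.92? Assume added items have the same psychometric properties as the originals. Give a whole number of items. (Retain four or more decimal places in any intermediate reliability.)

89

Corrected full-test reliability: r_full = 2 × 0.75 / (1 + 0.75) ≈ 0.8571
Solve Spearman-Brown for n: n = 0.92(1 − 0.8571) / [0.8571(1 − 0.92)] = 1.9173
Required items = 1.9173 × 46 = 88.20, so 89 items.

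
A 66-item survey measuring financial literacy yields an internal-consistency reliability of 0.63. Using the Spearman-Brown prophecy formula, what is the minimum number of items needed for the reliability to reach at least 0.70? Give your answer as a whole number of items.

Rearranging the Spearman-Brown formula for n,
n = r_target (1 − r_old) / [ r_old (1 − r_target) ]
n = [0.70 × 0.37] / [0.63 × 0.30]
  = 0.2590 / 0.1890 = 1.3704
Items needed = n × 66 = 1.3704 × 66 ≈ 90.45 → round up to 91

91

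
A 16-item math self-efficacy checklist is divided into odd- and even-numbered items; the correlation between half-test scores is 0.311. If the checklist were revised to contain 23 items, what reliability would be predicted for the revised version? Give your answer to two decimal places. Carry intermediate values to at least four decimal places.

0.56

Spearman-Brown correction (n = 2): r_full = 2·0.311/(1 + 0.311) = 0.4744
Then adjust to 23 items: n = 23/16 = 1.4375
r_new = n·r_full / (1 + (n − 1)·r_full) = 0.6819 / 1.2075 ≈ 0.5647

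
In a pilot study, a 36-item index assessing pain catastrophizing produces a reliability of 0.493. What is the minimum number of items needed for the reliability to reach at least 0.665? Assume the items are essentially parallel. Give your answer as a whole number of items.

74

Rearranging the Spearman-Brown formula for n,
n = r*(1 − r) / [ r (1 − r*) ]
n = 0.665(1 − 0.493) / [0.493(1 − 0.665)]
n = 0.337155 / 0.165155 ≈ 2.0414
2.0414 × 36 = 73.49 → 74 items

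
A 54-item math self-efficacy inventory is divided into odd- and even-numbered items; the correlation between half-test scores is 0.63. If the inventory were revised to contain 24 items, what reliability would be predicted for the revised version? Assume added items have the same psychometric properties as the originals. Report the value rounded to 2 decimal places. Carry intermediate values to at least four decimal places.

Full-test reliability from the split-half r: r_full = 2(0.63)/(1 + 0.63) = 0.7730
Then adjust to 24 items: n = 24/54 = 0.4444
r_new = n·r_full / (1 + (n − 1)·r_full) = 0.3435 / 0.5705 ≈ 0.6021

0.60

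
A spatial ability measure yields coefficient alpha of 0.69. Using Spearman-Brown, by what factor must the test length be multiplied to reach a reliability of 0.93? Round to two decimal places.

5.97

Invert Spearman-Brown to solve for n:
n = r_target (1 − r_old) / [ r_old (1 − r_target) ]
n = 0.93 × (1 − 0.69) / [ 0.69 × (1 − 0.93) ]
  = 0.2883 / 0.0483 = 5.9689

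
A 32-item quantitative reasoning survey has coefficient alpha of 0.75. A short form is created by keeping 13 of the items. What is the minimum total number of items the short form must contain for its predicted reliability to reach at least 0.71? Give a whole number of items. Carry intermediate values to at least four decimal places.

27

First, r for the 13-item form: n = 13/32 = 0.4062, so r_13 = 0.4062·0.75/(1 + (0.4062 − 1)·0.75) = 0.5493
Then solve for n' with r_old = 0.5493, r_target = 0.71: n' = 0.71(1 − 0.5493)/[0.5493(1 − 0.71)] = 2.0088
Items = 2.0088 × 13 ≈ 26.11 → 27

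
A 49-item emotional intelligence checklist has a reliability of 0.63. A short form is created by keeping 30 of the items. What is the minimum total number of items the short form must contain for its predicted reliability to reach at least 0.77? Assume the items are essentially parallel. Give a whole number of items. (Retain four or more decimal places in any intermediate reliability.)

97

First, r for the 30-item form: n = 30/49 = 0.6122, so r_30 = 0.6122·0.63/(1 + (0.6122 − 1)·0.63) = 0.5104
Then solve for n' with r_old = 0.5104, r_target = 0.77: n' = 0.77(1 − 0.5104)/[0.5104(1 − 0.77)] = 3.2114
Items = 3.2114 × 30 ≈ 96.34 → 97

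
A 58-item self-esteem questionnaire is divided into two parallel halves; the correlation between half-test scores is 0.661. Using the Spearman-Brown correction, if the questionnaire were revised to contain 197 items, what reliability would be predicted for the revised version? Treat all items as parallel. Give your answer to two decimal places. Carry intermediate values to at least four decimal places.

0.93

Spearman-Brown correction (n = 2): r_full = 2·0.661/(1 + 0.661) = 0.7959
Length factor from 58 to 197 items: n = 197/58 = 3.3966
r_new = n·r_full / (1 + (n − 1)·r_full) = 2.7034 / 2.9075 ≈ 0.9298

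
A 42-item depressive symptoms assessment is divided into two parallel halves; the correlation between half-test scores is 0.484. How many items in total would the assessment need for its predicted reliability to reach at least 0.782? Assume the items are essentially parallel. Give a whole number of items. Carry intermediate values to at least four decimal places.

81

Corrected full-test reliability: r_full = 2 × 0.484 / (1 + 0.484) ≈ 0.6523
n = r_tgt(1 − r_full) / [r_full(1 − r_tgt)] = 0.782 × 0.3477 / (0.6523 × 0.218) ≈ 1.9121
Items = 1.9121 × 42 ≈ 80.31 → 81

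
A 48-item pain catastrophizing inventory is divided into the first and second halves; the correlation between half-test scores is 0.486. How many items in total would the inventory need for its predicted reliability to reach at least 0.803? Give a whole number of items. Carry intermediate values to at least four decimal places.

r_full = 2(0.486)/(1 + 0.486) = 0.6541
Solve Spearman-Brown for n: n = 0.803(1 − 0.6541) / [0.6541(1 − 0.803)] = 2.1555
Items = 2.1555 × 48 ≈ 103.46 → 104

104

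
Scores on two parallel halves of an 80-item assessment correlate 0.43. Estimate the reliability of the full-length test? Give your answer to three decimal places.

Apply the Spearman-Brown correction with n = 2:
r_full = 2r_hh / (1 + r_hh) = 2 × 0.43 / (1 + 0.43)
       = 0.8600 / 1.4300 = 0.6014

0.601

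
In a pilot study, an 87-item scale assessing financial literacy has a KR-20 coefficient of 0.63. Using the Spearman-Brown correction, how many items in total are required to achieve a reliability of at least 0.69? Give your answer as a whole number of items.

n = [0.69 × 0.37] / [0.63 × 0.31]
n = 0.2553 / 0.1953 ≈ 1.3072
1.3072 × 87 = 113.73 → 114 items

114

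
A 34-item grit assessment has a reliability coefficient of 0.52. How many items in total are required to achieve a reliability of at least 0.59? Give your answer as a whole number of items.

n = 0.59(1 − 0.52) / [0.52(1 − 0.59)]
  = 0.2832 / 0.2132 = 1.3283
So the test needs 1.3283 × 34 ≈ 45.16 items; rounding up, 46.

46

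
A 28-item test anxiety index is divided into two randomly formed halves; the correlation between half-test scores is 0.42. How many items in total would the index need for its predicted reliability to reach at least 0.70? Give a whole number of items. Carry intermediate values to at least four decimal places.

46

r_full = 2(0.42)/(1 + 0.42) = 0.5915
Solve Spearman-Brown for n: n = 0.70(1 − 0.5915) / [0.5915(1 − 0.70)] = 1.6114
Required items = 1.6114 × 28 = 45.12, so 46 items.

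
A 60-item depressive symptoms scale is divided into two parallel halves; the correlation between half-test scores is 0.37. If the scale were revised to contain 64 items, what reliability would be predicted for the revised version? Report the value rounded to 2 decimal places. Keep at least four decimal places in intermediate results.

Full-test reliability from the split-half r: r_full = 2(0.37)/(1 + 0.37) = 0.5401
Length factor from 60 to 64 items: n = 64/60 = 1.0667
r_new = n·r_full / (1 + (n − 1)·r_full) = 0.5761 / 1.0360 ≈ 0.5561

0.56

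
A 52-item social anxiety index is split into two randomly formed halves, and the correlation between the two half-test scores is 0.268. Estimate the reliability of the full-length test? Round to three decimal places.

Each half is half the length of the full test, so the full test is n = 2 times a half.
r_full = 2(0.268) / (1 + 0.268)
       = 0.5360 / 1.2680 = 0.4227

0.423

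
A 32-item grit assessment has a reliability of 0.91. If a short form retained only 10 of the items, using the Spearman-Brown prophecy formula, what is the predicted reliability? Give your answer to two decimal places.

n = 10/32 = 0.3125
Spearman-Brown: r_new = n·r / (1 + (n − 1)·r)
r_new = 0.3125·0.91 / [1 + (0.3125 − 1)·0.91]
r_new = 0.2844 / 0.3744 ≈ 0.7596

0.76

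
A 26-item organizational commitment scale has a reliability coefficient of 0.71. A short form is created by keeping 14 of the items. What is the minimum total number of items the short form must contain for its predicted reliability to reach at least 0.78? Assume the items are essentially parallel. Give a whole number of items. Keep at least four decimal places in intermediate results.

38

Short-form reliability: n = 14/26 = 0.5385; r_14 = n·r/(1+(n−1)r) ≈ 0.5687
Length factor from the short form to reach 0.78: n' = 0.78(1 − 0.5687) / [0.5687(1 − 0.78)] ≈ 2.6889
Items = 2.6889 × 14 ≈ 37.64 → 38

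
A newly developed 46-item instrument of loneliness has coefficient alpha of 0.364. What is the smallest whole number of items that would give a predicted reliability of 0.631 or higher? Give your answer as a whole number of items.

138

Rearranging the Spearman-Brown formula for n,
n = r*(1 − r) / [ r (1 − r*) ]
n = 0.631 × (1 − 0.364) / [ 0.364 × (1 − 0.631) ]
n = 0.401316 / 0.134316 ≈ 2.9878
2.9878 × 46 = 137.44 → 138 items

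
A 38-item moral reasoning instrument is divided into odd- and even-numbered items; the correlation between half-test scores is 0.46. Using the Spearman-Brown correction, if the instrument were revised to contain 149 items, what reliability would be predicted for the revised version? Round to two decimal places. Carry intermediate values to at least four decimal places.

First correct the split-half correlation to full-test reliability: r_full = 2 × 0.46 / (1 + 0.46) ≈ 0.6301
Then adjust to 149 items: n = 149/38 = 3.9211
r_new = n·r_full / (1 + (n − 1)·r_full) = 2.4707 / 2.8406 ≈ 0.8698

0.87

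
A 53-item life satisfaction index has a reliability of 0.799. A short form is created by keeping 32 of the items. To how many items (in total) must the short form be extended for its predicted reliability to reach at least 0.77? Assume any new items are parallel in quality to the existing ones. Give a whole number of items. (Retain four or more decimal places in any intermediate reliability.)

Short-form reliability: n = 32/53 = 0.6038; r_32 = n·r/(1+(n−1)r) ≈ 0.7059
Length factor from the short form to reach 0.77: n' = 0.77(1 − 0.7059) / [0.7059(1 − 0.77)] ≈ 1.3948
Items = 1.3948 × 32 ≈ 44.63 → 45

45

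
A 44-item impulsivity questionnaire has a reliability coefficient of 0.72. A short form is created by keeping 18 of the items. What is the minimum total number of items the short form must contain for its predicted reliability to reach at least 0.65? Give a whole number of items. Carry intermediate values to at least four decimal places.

Short-form reliability: n = 18/44 = 0.4091; r_18 = n·r/(1+(n−1)r) ≈ 0.5127
Then solve for n' with r_old = 0.5127, r_target = 0.65: n' = 0.65(1 − 0.5127)/[0.5127(1 − 0.65)] = 1.7651
Total items = 1.7651 × 18 = 31.77, rounded up to 32.

32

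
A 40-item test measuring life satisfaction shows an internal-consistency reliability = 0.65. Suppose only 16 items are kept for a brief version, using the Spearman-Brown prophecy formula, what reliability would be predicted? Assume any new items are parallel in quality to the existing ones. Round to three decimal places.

The new length is 16/40 = 0.4 times the old.
Spearman-Brown: r_new = n·r / (1 + (n − 1)·r)
r_new = 0.4·0.65 / [1 + (0.4 − 1)·0.65]
r_new = 0.2600 / 0.6100 ≈ 0.4262

0.426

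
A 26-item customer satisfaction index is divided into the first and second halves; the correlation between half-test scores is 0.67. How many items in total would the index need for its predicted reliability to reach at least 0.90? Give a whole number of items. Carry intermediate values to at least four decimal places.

r_full = 2(0.67)/(1 + 0.67) = 0.8024
Solve Spearman-Brown for n: n = 0.90(1 − 0.8024) / [0.8024(1 − 0.90)] = 2.2164
Items = 2.2164 × 26 ≈ 57.63 → 58

58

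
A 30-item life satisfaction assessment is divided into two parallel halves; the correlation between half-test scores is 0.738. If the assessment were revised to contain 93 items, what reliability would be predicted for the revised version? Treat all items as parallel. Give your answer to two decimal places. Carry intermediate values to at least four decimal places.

Spearman-Brown correction (n = 2): r_full = 2·0.738/(1 + 0.738) = 0.8493
Length factor from 30 to 93 items: n = 93/30 = 3.1000
r_new = n·r_full / (1 + (n − 1)·r_full) = 2.6328 / 2.7835 ≈ 0.9459

0.95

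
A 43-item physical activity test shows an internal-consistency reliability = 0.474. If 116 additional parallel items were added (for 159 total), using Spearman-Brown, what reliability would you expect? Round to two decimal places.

The new length is 159/43 = 3.6977 times the old.
Apply the Spearman-Brown prophecy formula, r' = nr / [1 + (n − 1)r]:
r_new = (3.6977 × 0.474) / (1 + (3.6977 − 1) × 0.474)
r_new = 1.7527 / 2.2787 ≈ 0.7692

0.77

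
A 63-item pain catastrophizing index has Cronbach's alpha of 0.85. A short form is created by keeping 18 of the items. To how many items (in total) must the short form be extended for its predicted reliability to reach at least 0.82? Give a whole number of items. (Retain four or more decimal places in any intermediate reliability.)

51

First, r for the 18-item form: n = 18/63 = 0.2857, so r_18 = 0.2857·0.85/(1 + (0.2857 − 1)·0.85) = 0.6182
Length factor from the short form to reach 0.82: n' = 0.82(1 − 0.6182) / [0.6182(1 − 0.82)] ≈ 2.8135
Items = 2.8135 × 18 ≈ 50.64 → 51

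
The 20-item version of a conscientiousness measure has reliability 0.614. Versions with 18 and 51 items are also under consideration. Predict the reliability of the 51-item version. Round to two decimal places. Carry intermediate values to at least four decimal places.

Only the ratio of lengths matters: n = 51/20 = 2.5500
r_{51} = n·r / (1 + (n − 1)·r) = 1.5657 / 1.9517 ≈ 0.8022

0.80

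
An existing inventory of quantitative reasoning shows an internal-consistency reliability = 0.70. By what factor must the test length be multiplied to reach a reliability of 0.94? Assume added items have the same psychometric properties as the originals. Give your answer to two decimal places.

6.71

n = 0.94 × (1 − 0.70) / [ 0.70 × (1 − 0.94) ]
n = 0.2820 / 0.0420 ≈ 6.7143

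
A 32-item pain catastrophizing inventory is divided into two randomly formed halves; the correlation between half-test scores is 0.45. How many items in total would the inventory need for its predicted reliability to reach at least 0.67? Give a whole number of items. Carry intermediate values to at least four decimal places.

r_full = 2(0.45)/(1 + 0.45) = 0.6207
Solve Spearman-Brown for n: n = 0.67(1 − 0.6207) / [0.6207(1 − 0.67)] = 1.2407
Items = 1.2407 × 32 ≈ 39.70 → 40

40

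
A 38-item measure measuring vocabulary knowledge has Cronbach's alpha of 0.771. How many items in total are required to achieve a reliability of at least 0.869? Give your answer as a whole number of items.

75

Rearranging the Spearman-Brown formula for n,
n = r_target (1 − r_old) / [ r_old (1 − r_target) ]
n = 0.869 × (1 − 0.771) / [ 0.771 × (1 − 0.869) ]
n = 0.199001 / 0.101001 ≈ 1.9703
1.9703 × 38 = 74.87 → 75 items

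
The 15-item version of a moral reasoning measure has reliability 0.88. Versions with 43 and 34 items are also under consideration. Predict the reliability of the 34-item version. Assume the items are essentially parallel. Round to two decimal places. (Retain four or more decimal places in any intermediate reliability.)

Only the ratio of lengths matters: n = 34/15 = 2.2667
r_{34} = n·r / (1 + (n − 1)·r) = 1.9947 / 2.1147 ≈ 0.9433

0.94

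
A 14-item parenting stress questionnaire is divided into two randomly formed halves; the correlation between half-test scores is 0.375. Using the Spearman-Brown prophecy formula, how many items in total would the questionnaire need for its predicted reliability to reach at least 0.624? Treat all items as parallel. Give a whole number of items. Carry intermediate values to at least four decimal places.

Corrected full-test reliability: r_full = 2 × 0.375 / (1 + 0.375) ≈ 0.5455
n = r_tgt(1 − r_full) / [r_full(1 − r_tgt)] = 0.624 × 0.4545 / (0.5455 × 0.376) ≈ 1.3827
Required items = 1.3827 × 14 = 19.36, so 20 items.

20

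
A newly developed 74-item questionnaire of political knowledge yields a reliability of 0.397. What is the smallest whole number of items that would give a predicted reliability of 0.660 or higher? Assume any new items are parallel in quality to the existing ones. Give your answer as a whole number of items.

219

n = 0.660(1 − 0.397) / [0.397(1 − 0.660)]
  = 0.397980 / 0.134980 = 2.9484
Items needed = n × 74 = 2.9484 × 74 ≈ 218.18 → round up to 219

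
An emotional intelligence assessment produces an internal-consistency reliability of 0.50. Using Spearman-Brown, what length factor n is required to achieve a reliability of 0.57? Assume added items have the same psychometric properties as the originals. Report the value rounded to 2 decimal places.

Rearranging the Spearman-Brown formula for n,
n = r_target (1 − r_old) / [ r_old (1 − r_target) ]
n = 0.57 × (1 − 0.50) / [ 0.50 × (1 − 0.57) ]
  = 0.2850 / 0.2150 = 1.3256

1.33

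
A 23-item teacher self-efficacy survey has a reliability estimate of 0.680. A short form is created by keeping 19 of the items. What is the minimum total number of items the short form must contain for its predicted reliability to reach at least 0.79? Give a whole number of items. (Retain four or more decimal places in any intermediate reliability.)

First, r for the 19-item form: n = 19/23 = 0.8261, so r_19 = 0.8261·0.680/(1 + (0.8261 − 1)·0.680) = 0.6371
Length factor from the short form to reach 0.79: n' = 0.79(1 − 0.6371) / [0.6371(1 − 0.79)] ≈ 2.1428
Items = 2.1428 × 19 ≈ 40.71 → 41

41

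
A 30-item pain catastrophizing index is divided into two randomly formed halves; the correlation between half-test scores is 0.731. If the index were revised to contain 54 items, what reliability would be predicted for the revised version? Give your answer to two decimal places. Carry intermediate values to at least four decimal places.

Full-test reliability from the split-half r: r_full = 2(0.731)/(1 + 0.731) = 0.8446
Length factor from 30 to 54 items: n = 54/30 = 1.8000
r_new = n·r_full / (1 + (n − 1)·r_full) = 1.5203 / 1.6757 ≈ 0.9073

0.91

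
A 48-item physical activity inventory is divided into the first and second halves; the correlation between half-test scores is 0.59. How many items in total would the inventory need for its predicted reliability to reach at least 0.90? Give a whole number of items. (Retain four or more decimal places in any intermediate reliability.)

151

r_full = 2(0.59)/(1 + 0.59) = 0.7421
Solve Spearman-Brown for n: n = 0.90(1 − 0.7421) / [0.7421(1 − 0.90)] = 3.1277
Required items = 3.1277 × 48 = 150.13, so 151 items.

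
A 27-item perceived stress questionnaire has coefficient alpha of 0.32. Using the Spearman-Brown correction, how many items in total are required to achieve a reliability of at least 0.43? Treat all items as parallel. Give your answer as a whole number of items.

Invert Spearman-Brown to solve for n:
n = r*(1 − r) / [ r (1 − r*) ]
n = 0.43(1 − 0.32) / [0.32(1 − 0.43)]
n = 0.2924 / 0.1824 ≈ 1.6031
1.6031 × 27 = 43.28 → 44 items

44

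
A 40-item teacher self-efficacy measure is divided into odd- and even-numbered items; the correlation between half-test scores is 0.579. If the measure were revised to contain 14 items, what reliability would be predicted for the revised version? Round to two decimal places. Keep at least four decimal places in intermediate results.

0.49

Full-test reliability from the split-half r: r_full = 2(0.579)/(1 + 0.579) = 0.7334
Length factor from 40 to 14 items: n = 14/40 = 0.3500
r_new = n·r_full / (1 + (n − 1)·r_full) = 0.2567 / 0.5233 ≈ 0.4905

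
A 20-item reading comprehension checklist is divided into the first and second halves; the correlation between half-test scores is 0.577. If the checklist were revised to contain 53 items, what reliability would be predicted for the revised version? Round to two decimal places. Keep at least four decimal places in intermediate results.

0.88

First correct the split-half correlation to full-test reliability: r_full = 2 × 0.577 / (1 + 0.577) ≈ 0.7318
Then adjust to 53 items: n = 53/20 = 2.6500
r_new = n·r_full / (1 + (n − 1)·r_full) = 1.9393 / 2.2075 ≈ 0.8785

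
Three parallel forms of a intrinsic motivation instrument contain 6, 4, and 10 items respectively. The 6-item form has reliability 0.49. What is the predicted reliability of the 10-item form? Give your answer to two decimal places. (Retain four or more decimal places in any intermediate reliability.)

0.62

The 4-item form is not needed; work directly from the 6-item form with n = 10/6 = 1.6667.
r_{10} = n·r / (1 + (n − 1)·r) = 0.8167 / 1.3267 ≈ 0.6156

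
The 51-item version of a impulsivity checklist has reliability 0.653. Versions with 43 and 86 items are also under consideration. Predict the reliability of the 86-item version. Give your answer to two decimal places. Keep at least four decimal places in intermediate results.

0.76

The 43-item form is not needed; work directly from the 51-item form with n = 86/51 = 1.6863.
r_{86} = n·r / (1 + (n − 1)·r) = 1.1012 / 1.4482 ≈ 0.7604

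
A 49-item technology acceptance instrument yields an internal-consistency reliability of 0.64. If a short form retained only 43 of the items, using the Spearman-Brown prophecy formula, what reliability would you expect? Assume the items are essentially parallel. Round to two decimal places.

Length ratio n = 43/49 = 0.8776
r_new = (0.8776 × 0.64) / (1 + (0.8776 − 1) × 0.64)
     = 0.5617 / 0.9217 = 0.6094

0.61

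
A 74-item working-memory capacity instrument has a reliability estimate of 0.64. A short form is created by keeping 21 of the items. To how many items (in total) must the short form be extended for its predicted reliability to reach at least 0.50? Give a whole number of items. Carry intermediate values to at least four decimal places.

Short-form reliability: n = 21/74 = 0.2838; r_21 = n·r/(1+(n−1)r) ≈ 0.3353
Length factor from the short form to reach 0.50: n' = 0.50(1 − 0.3353) / [0.3353(1 − 0.50)] ≈ 1.9824
Total items = 1.9824 × 21 = 41.63, rounded up to 42.

42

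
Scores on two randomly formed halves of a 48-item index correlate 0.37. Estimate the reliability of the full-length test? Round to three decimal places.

Apply the Spearman-Brown correction with n = 2:
r_full = 2r_hh / (1 + r_hh) = 2 × 0.37 / (1 + 0.37)
r_full = 0.7400 / 1.3700 ≈ 0.5401

0.540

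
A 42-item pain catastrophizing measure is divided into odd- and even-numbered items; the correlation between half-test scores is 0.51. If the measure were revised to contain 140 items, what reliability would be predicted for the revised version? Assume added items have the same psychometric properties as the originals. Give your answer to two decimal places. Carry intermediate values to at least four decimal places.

0.87

Spearman-Brown correction (n = 2): r_full = 2·0.51/(1 + 0.51) = 0.6755
Then adjust to 140 items: n = 140/42 = 3.3333
r_new = n·r_full / (1 + (n − 1)·r_full) = 2.2516 / 2.5761 ≈ 0.8740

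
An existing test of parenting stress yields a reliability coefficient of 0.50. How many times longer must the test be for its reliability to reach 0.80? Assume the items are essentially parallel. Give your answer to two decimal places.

4.00

Rearranging the Spearman-Brown formula for n,
n = r_target (1 − r_old) / [ r_old (1 − r_target) ]
n = [0.80 × 0.50] / [0.50 × 0.20]
n = 0.4000 / 0.1000 ≈ 4.0000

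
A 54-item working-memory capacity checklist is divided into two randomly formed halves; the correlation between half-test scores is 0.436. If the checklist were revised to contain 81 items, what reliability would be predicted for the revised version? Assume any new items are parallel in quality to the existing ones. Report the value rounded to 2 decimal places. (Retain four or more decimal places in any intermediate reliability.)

Spearman-Brown correction (n = 2): r_full = 2·0.436/(1 + 0.436) = 0.6072
Then adjust to 81 items: n = 81/54 = 1.5000
r_new = n·r_full / (1 + (n − 1)·r_full) = 0.9108 / 1.3036 ≈ 0.6987

0.70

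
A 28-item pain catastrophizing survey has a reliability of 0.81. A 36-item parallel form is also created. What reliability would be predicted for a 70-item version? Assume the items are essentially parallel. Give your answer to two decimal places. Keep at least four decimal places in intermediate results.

0.91

The 36-item form is not needed; work directly from the 28-item form with n = 70/28 = 2.5000.
r_{70} = n·r / (1 + (n − 1)·r) = 2.0250 / 2.2150 ≈ 0.9142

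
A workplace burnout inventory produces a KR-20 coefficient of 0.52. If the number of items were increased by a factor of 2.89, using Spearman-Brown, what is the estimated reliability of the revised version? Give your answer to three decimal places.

r_new = 2.89·0.52 / [1 + (2.89 − 1)·0.52]
r_new = 1.5028 / 1.9828 ≈ 0.7579

0.758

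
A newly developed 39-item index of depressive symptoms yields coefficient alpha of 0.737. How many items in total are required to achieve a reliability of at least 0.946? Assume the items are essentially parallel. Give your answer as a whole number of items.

n = 0.946(1 − 0.737) / [0.737(1 − 0.946)]
  = 0.248798 / 0.039798 = 6.2515
6.2515 × 39 = 243.81 → 244 items

244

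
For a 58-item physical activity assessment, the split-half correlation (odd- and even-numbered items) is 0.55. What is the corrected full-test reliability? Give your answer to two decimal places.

0.71

Apply the Spearman-Brown correction with n = 2:
r_full = 2(0.55) / (1 + 0.55)
       = 1.1000 / 1.5500 = 0.7097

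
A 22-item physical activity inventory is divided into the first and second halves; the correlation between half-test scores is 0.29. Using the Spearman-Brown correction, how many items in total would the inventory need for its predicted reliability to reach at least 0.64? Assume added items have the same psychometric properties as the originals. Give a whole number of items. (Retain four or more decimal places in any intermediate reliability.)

48

Corrected full-test reliability: r_full = 2 × 0.29 / (1 + 0.29) ≈ 0.4496
Solve Spearman-Brown for n: n = 0.64(1 − 0.4496) / [0.4496(1 − 0.64)] = 2.1764
Required items = 2.1764 × 22 = 47.88, so 48 items.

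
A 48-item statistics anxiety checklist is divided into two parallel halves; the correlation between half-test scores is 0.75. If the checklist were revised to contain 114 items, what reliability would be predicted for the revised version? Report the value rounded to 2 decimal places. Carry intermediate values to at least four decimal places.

0.93

Full-test reliability from the split-half r: r_full = 2(0.75)/(1 + 0.75) = 0.8571
Length factor from 48 to 114 items: n = 114/48 = 2.3750
r_new = n·r_full / (1 + (n − 1)·r_full) = 2.0356 / 2.1785 ≈ 0.9344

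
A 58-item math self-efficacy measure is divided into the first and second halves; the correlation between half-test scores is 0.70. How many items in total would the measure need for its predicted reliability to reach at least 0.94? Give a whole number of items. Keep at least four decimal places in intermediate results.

195

Corrected full-test reliability: r_full = 2 × 0.70 / (1 + 0.70) ≈ 0.8235
n = r_tgt(1 − r_full) / [r_full(1 − r_tgt)] = 0.94 × 0.1765 / (0.8235 × 0.06) ≈ 3.3578
Items = 3.3578 × 58 ≈ 194.75 → 195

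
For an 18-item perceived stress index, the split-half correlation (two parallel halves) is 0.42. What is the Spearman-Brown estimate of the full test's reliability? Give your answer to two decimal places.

0.59

The full test is twice the length of either half (n = 2).
r_full = 2(0.42) / (1 + 0.42)
r_full = 0.8400 / 1.4200 ≈ 0.5915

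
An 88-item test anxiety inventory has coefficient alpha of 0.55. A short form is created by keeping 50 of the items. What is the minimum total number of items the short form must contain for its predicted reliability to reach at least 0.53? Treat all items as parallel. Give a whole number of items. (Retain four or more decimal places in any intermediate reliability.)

First, r for the 50-item form: n = 50/88 = 0.5682, so r_50 = 0.5682·0.55/(1 + (0.5682 − 1)·0.55) = 0.4098
Then solve for n' with r_old = 0.4098, r_target = 0.53: n' = 0.53(1 − 0.4098)/[0.4098(1 − 0.53)] = 1.6241
Items = 1.6241 × 50 ≈ 81.20 → 82

82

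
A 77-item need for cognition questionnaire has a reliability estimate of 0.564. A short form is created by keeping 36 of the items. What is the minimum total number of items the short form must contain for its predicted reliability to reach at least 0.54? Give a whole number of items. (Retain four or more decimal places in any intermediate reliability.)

70

First, r for the 36-item form: n = 36/77 = 0.4675, so r_36 = 0.4675·0.564/(1 + (0.4675 − 1)·0.564) = 0.3768
Length factor from the short form to reach 0.54: n' = 0.54(1 − 0.3768) / [0.3768(1 − 0.54)] ≈ 1.9416
Items = 1.9416 × 36 ≈ 69.90 → 70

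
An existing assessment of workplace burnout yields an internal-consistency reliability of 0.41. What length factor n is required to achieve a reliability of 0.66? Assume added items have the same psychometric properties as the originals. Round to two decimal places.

2.79

Spearman-Brown solved for the length factor n:
n = r_target (1 − r_old) / [ r_old (1 − r_target) ]
n = [0.66 × 0.59] / [0.41 × 0.34]
  = 0.3894 / 0.1394 = 2.7934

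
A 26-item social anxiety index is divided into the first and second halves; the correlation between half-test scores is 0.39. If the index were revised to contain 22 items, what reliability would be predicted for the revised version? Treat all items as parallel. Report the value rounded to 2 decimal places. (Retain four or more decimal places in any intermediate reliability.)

0.52

Spearman-Brown correction (n = 2): r_full = 2·0.39/(1 + 0.39) = 0.5612
Then adjust to 22 items: n = 22/26 = 0.8462
r_new = n·r_full / (1 + (n − 1)·r_full) = 0.4749 / 0.9137 ≈ 0.5198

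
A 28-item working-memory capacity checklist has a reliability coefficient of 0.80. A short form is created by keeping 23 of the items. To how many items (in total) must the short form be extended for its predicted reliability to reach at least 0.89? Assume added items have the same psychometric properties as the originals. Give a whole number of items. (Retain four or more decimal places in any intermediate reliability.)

57

Short-form reliability: n = 23/28 = 0.8214; r_23 = n·r/(1+(n−1)r) ≈ 0.7667
Length factor from the short form to reach 0.89: n' = 0.89(1 − 0.7667) / [0.7667(1 − 0.89)] ≈ 2.4620
Items = 2.4620 × 23 ≈ 56.63 → 57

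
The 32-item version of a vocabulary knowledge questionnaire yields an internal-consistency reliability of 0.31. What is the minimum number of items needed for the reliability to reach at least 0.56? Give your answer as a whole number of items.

n = [0.56 × 0.69] / [0.31 × 0.44]
n = 0.3864 / 0.1364 ≈ 2.8328
2.8328 × 32 = 90.65 → 91 items

91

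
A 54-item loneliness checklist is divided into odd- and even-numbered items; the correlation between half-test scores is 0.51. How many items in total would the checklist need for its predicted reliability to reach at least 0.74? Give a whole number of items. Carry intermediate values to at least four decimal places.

74

Corrected full-test reliability: r_full = 2 × 0.51 / (1 + 0.51) ≈ 0.6755
Solve Spearman-Brown for n: n = 0.74(1 − 0.6755) / [0.6755(1 − 0.74)] = 1.3672
Required items = 1.3672 × 54 = 73.83, so 74 items.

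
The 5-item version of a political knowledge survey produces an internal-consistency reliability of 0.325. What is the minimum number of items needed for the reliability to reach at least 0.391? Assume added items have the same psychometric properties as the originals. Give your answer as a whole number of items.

Rearranging the Spearman-Brown formula for n,
n = r_target (1 − r_old) / [ r_old (1 − r_target) ]
n = [0.391 × 0.675] / [0.325 × 0.609]
  = 0.263925 / 0.197925 = 1.3335
Items needed = n × 5 = 1.3335 × 5 ≈ 6.67 → round up to 7

7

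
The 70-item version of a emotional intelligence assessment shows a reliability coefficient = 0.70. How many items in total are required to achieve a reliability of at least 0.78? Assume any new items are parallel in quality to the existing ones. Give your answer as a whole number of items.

107

n = 0.78 × (1 − 0.70) / [ 0.70 × (1 − 0.78) ]
n = 0.2340 / 0.1540 ≈ 1.5195
Items needed = n × 70 = 1.5195 × 70 ≈ 106.37 → round up to 107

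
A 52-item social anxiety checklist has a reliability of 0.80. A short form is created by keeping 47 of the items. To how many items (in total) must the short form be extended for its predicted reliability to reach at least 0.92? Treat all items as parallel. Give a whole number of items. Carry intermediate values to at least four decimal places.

Short-form reliability: n = 47/52 = 0.9038; r_47 = n·r/(1+(n−1)r) ≈ 0.7833
Length factor from the short form to reach 0.92: n' = 0.92(1 − 0.7833) / [0.7833(1 − 0.92)] ≈ 3.1815
Items = 3.1815 × 47 ≈ 149.53 → 150

150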